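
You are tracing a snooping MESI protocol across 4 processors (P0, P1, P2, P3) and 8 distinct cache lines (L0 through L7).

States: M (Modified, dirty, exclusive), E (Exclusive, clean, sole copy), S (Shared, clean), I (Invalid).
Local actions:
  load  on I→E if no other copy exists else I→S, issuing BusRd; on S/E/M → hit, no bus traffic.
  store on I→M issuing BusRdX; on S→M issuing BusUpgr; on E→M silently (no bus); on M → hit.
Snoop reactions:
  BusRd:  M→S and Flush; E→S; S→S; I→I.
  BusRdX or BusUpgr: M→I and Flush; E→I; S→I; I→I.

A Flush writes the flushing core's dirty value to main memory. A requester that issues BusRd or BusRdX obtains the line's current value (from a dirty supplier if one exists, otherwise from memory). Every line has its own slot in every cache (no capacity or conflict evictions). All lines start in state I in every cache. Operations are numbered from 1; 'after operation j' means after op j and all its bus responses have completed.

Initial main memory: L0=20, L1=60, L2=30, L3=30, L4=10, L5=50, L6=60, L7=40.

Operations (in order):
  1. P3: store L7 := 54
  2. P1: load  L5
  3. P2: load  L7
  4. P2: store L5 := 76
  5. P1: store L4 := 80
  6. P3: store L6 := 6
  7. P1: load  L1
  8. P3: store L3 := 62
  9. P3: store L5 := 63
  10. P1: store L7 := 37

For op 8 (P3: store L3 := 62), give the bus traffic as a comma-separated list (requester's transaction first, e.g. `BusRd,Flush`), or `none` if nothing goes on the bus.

  op1 P3: store L7 := 54 → I/I/I/M on L7; bus BusRdX; mem=40
  op2 P1: load  L5 → I/E/I/I on L5; bus BusRd; mem=50
  op3 P2: load  L7 → I/I/S/S on L7; bus BusRd Flush; mem=54
  op4 P2: store L5 := 76 → I/I/M/I on L5; bus BusRdX; mem=50
  op5 P1: store L4 := 80 → I/M/I/I on L4; bus BusRdX; mem=10
  op6 P3: store L6 := 6 → I/I/I/M on L6; bus BusRdX; mem=60
  op7 P1: load  L1 → I/E/I/I on L1; bus BusRd; mem=60
  op8 P3: store L3 := 62 → I/I/I/M on L3; bus BusRdX; mem=30
  op9 P3: store L5 := 63 → I/I/I/M on L5; bus BusRdX Flush; mem=76
  op10 P1: store L7 := 37 → I/M/I/I on L7; bus BusRdX; mem=54

bus = BusRdX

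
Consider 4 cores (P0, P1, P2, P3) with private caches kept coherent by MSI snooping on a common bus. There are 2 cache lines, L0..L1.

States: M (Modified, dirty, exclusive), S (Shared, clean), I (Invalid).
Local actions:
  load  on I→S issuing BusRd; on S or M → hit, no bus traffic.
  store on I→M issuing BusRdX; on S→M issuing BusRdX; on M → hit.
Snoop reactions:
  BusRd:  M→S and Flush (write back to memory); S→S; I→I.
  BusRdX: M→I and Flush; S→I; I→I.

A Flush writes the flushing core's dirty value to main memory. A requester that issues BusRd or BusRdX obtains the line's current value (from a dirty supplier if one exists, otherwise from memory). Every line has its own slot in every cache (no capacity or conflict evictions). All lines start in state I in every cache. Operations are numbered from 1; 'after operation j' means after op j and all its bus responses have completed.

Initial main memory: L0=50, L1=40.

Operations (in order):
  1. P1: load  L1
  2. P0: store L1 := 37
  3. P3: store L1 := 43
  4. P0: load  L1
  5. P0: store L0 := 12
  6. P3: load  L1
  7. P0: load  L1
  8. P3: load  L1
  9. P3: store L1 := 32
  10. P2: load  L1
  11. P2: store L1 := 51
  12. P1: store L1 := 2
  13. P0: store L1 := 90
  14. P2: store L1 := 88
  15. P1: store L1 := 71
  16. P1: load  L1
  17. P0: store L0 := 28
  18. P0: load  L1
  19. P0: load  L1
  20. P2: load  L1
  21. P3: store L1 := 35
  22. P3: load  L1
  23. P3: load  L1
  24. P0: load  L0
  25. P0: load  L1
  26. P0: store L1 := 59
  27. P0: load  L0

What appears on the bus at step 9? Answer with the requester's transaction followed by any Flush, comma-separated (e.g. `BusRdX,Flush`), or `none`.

step 1: P1: load  L1  ⟶  ISII  (L1)  txn=BusRd  M[L1]=40
step 2: P0: store L1 := 37  ⟶  MIII  (L1)  txn=BusRdX  M[L1]=40
step 3: P3: store L1 := 43  ⟶  IIIM  (L1)  txn=BusRdX+Flush  M[L1]=37
step 4: P0: load  L1  ⟶  SIIS  (L1)  txn=BusRd+Flush  M[L1]=43
step 5: P0: store L0 := 12  ⟶  MIII  (L0)  txn=BusRdX  M[L0]=50
step 6: P3: load  L1  ⟶  SIIS  (L1)  txn=∅  M[L1]=43
step 7: P0: load  L1  ⟶  SIIS  (L1)  txn=∅  M[L1]=43
step 8: P3: load  L1  ⟶  SIIS  (L1)  txn=∅  M[L1]=43
step 9: P3: store L1 := 32  ⟶  IIIM  (L1)  txn=BusRdX  M[L1]=43
step 10: P2: load  L1  ⟶  IISS  (L1)  txn=BusRd+Flush  M[L1]=32
step 11: P2: store L1 := 51  ⟶  IIMI  (L1)  txn=BusRdX  M[L1]=32
step 12: P1: store L1 := 2  ⟶  IMII  (L1)  txn=BusRdX+Flush  M[L1]=51
step 13: P0: store L1 := 90  ⟶  MIII  (L1)  txn=BusRdX+Flush  M[L1]=2
step 14: P2: store L1 := 88  ⟶  IIMI  (L1)  txn=BusRdX+Flush  M[L1]=90
step 15: P1: store L1 := 71  ⟶  IMII  (L1)  txn=BusRdX+Flush  M[L1]=88
step 16: P1: load  L1  ⟶  IMII  (L1)  txn=∅  M[L1]=88
step 17: P0: store L0 := 28  ⟶  MIII  (L0)  txn=∅  M[L0]=50
step 18: P0: load  L1  ⟶  SSII  (L1)  txn=BusRd+Flush  M[L1]=71
step 19: P0: load  L1  ⟶  SSII  (L1)  txn=∅  M[L1]=71
step 20: P2: load  L1  ⟶  SSSI  (L1)  txn=BusRd  M[L1]=71
step 21: P3: store L1 := 35  ⟶  IIIM  (L1)  txn=BusRdX  M[L1]=71
step 22: P3: load  L1  ⟶  IIIM  (L1)  txn=∅  M[L1]=71
step 23: P3: load  L1  ⟶  IIIM  (L1)  txn=∅  M[L1]=71
step 24: P0: load  L0  ⟶  MIII  (L0)  txn=∅  M[L0]=50
step 25: P0: load  L1  ⟶  SIIS  (L1)  txn=BusRd+Flush  M[L1]=35
step 26: P0: store L1 := 59  ⟶  MIII  (L1)  txn=BusRdX  M[L1]=35
step 27: P0: load  L0  ⟶  MIII  (L0)  txn=∅  M[L0]=50

bus = BusRdX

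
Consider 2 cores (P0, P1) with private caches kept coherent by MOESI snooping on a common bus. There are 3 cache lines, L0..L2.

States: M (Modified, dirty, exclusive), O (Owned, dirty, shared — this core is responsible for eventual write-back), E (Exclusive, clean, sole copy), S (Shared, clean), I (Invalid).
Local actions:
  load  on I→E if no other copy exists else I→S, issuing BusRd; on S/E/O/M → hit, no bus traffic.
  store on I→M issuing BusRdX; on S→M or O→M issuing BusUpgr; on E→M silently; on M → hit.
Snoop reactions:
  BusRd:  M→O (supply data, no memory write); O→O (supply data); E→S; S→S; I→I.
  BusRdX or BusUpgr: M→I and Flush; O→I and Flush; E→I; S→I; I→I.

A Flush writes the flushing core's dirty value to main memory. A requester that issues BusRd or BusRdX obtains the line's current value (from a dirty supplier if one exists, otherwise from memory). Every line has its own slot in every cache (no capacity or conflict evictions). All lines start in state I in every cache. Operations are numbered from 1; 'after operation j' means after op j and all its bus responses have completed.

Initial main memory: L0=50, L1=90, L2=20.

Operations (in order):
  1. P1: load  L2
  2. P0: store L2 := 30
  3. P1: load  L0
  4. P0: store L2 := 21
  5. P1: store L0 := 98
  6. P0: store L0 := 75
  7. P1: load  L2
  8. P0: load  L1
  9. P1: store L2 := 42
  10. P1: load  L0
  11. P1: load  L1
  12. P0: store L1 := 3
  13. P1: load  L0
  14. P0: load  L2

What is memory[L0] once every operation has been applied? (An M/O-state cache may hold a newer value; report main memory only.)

step 1: P1: load  L2  ⟶  IE  (L2)  txn=BusRd  M[L2]=20
step 2: P0: store L2 := 30  ⟶  MI  (L2)  txn=BusRdX  M[L2]=20
step 3: P1: load  L0  ⟶  IE  (L0)  txn=BusRd  M[L0]=50
step 4: P0: store L2 := 21  ⟶  MI  (L2)  txn=∅  M[L2]=20
step 5: P1: store L0 := 98  ⟶  IM  (L0)  txn=∅  M[L0]=50
step 6: P0: store L0 := 75  ⟶  MI  (L0)  txn=BusRdX+Flush  M[L0]=98
step 7: P1: load  L2  ⟶  OS  (L2)  txn=BusRd  M[L2]=20
step 8: P0: load  L1  ⟶  EI  (L1)  txn=BusRd  M[L1]=90
step 9: P1: store L2 := 42  ⟶  IM  (L2)  txn=BusUpgr+Flush  M[L2]=21
step 10: P1: load  L0  ⟶  OS  (L0)  txn=BusRd  M[L0]=98
step 11: P1: load  L1  ⟶  SS  (L1)  txn=BusRd  M[L1]=90
step 12: P0: store L1 := 3  ⟶  MI  (L1)  txn=BusUpgr  M[L1]=90
step 13: P1: load  L0  ⟶  OS  (L0)  txn=∅  M[L0]=98
step 14: P0: load  L2  ⟶  SO  (L2)  txn=BusRd  M[L2]=21

memory[L0] = 98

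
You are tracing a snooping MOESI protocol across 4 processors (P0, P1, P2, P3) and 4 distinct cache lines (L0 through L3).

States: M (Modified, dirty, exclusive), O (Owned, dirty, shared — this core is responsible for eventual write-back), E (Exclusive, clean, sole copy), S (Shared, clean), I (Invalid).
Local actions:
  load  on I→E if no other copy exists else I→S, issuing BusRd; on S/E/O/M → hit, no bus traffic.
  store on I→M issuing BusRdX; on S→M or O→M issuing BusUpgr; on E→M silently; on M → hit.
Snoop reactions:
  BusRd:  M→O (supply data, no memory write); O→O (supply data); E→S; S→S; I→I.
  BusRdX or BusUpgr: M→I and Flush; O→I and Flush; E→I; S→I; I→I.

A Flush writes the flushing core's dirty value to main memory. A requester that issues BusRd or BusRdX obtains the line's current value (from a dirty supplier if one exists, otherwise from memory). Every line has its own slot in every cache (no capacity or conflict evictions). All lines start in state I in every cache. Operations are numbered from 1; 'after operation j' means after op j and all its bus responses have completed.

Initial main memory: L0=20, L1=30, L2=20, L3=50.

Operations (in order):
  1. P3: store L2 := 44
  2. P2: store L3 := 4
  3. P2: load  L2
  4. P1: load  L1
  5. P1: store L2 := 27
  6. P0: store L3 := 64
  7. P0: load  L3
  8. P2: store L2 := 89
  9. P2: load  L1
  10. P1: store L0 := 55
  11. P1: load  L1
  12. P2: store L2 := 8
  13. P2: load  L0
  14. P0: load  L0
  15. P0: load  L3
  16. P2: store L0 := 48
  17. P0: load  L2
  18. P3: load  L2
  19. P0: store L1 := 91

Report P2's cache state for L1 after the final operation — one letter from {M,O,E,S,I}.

[1] P3: store L2 := 44 | P0:I, P1:I, P2:I, P3:M(44) | bus: BusRdX
[2] P2: store L3 := 4 | P0:I, P1:I, P2:M(4), P3:I | bus: BusRdX
[3] P2: load  L2 | P0:I, P1:I, P2:S(44), P3:O(44) | bus: BusRd
[4] P1: load  L1 | P0:I, P1:E(30), P2:I, P3:I | bus: BusRd
[5] P1: store L2 := 27 | P0:I, P1:M(27), P2:I, P3:I | bus: BusRdX,Flush
[6] P0: store L3 := 64 | P0:M(64), P1:I, P2:I, P3:I | bus: BusRdX,Flush
[7] P0: load  L3 | P0:M(64), P1:I, P2:I, P3:I | bus: none
[8] P2: store L2 := 89 | P0:I, P1:I, P2:M(89), P3:I | bus: BusRdX,Flush
[9] P2: load  L1 | P0:I, P1:S(30), P2:S(30), P3:I | bus: BusRd
[10] P1: store L0 := 55 | P0:I, P1:M(55), P2:I, P3:I | bus: BusRdX
[11] P1: load  L1 | P0:I, P1:S(30), P2:S(30), P3:I | bus: none
[12] P2: store L2 := 8 | P0:I, P1:I, P2:M(8), P3:I | bus: none
[13] P2: load  L0 | P0:I, P1:O(55), P2:S(55), P3:I | bus: BusRd
[14] P0: load  L0 | P0:S(55), P1:O(55), P2:S(55), P3:I | bus: BusRd
[15] P0: load  L3 | P0:M(64), P1:I, P2:I, P3:I | bus: none
[16] P2: store L0 := 48 | P0:I, P1:I, P2:M(48), P3:I | bus: BusUpgr,Flush
[17] P0: load  L2 | P0:S(8), P1:I, P2:O(8), P3:I | bus: BusRd
[18] P3: load  L2 | P0:S(8), P1:I, P2:O(8), P3:S(8) | bus: BusRd
[19] P0: store L1 := 91 | P0:M(91), P1:I, P2:I, P3:I | bus: BusRdX

state = I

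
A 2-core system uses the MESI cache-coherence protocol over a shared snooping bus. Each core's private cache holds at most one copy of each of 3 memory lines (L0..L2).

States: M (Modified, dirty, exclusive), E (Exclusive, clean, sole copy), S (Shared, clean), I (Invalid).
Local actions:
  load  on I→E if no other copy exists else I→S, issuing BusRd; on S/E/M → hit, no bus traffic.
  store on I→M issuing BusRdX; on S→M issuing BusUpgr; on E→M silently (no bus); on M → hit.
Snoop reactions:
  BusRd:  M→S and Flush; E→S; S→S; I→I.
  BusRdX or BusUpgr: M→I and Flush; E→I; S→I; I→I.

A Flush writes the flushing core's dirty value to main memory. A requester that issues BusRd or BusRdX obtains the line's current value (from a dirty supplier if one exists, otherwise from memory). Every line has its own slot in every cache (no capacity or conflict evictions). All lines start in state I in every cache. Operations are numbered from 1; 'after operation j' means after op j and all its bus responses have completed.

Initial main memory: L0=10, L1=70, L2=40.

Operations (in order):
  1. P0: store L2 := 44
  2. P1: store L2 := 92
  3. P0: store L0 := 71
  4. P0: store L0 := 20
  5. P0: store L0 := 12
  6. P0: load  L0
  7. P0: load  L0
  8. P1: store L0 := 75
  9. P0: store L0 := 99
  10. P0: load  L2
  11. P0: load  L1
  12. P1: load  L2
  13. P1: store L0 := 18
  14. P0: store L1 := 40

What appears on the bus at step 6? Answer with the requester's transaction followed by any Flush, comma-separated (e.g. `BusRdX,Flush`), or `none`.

[1] P0: store L2 := 44 | P0:M(44), P1:I | bus: BusRdX
[2] P1: store L2 := 92 | P0:I, P1:M(92) | bus: BusRdX,Flush
[3] P0: store L0 := 71 | P0:M(71), P1:I | bus: BusRdX
[4] P0: store L0 := 20 | P0:M(20), P1:I | bus: none
[5] P0: store L0 := 12 | P0:M(12), P1:I | bus: none
[6] P0: load  L0 | P0:M(12), P1:I | bus: none
[7] P0: load  L0 | P0:M(12), P1:I | bus: none
[8] P1: store L0 := 75 | P0:I, P1:M(75) | bus: BusRdX,Flush
[9] P0: store L0 := 99 | P0:M(99), P1:I | bus: BusRdX,Flush
[10] P0: load  L2 | P0:S(92), P1:S(92) | bus: BusRd,Flush
[11] P0: load  L1 | P0:E(70), P1:I | bus: BusRd
[12] P1: load  L2 | P0:S(92), P1:S(92) | bus: none
[13] P1: store L0 := 18 | P0:I, P1:M(18) | bus: BusRdX,Flush
[14] P0: store L1 := 40 | P0:M(40), P1:I | bus: none

bus = none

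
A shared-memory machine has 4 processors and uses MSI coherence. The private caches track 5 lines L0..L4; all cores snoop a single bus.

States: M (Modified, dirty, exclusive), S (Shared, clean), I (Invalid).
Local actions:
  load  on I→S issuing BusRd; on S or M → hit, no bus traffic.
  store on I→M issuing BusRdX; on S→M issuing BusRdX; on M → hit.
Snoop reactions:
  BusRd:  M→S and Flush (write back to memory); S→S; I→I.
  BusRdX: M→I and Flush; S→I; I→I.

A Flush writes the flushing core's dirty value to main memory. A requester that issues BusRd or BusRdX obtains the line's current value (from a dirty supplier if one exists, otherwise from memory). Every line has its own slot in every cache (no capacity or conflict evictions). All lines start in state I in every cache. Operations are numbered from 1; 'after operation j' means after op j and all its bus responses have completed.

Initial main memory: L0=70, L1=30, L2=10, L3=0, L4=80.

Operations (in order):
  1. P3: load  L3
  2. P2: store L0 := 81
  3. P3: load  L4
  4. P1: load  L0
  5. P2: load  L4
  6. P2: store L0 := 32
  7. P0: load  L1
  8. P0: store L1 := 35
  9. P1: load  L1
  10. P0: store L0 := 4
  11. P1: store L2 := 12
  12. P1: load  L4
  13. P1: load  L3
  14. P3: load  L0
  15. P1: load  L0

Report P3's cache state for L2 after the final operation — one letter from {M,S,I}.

step 1: P3: load  L3  ⟶  IIIS  (L3)  txn=BusRd  M[L3]=0
step 2: P2: store L0 := 81  ⟶  IIMI  (L0)  txn=BusRdX  M[L0]=70
step 3: P3: load  L4  ⟶  IIIS  (L4)  txn=BusRd  M[L4]=80
step 4: P1: load  L0  ⟶  ISSI  (L0)  txn=BusRd+Flush  M[L0]=81
step 5: P2: load  L4  ⟶  IISS  (L4)  txn=BusRd  M[L4]=80
step 6: P2: store L0 := 32  ⟶  IIMI  (L0)  txn=BusRdX  M[L0]=81
step 7: P0: load  L1  ⟶  SIII  (L1)  txn=BusRd  M[L1]=30
step 8: P0: store L1 := 35  ⟶  MIII  (L1)  txn=BusRdX  M[L1]=30
step 9: P1: load  L1  ⟶  SSII  (L1)  txn=BusRd+Flush  M[L1]=35
step 10: P0: store L0 := 4  ⟶  MIII  (L0)  txn=BusRdX+Flush  M[L0]=32
step 11: P1: store L2 := 12  ⟶  IMII  (L2)  txn=BusRdX  M[L2]=10
step 12: P1: load  L4  ⟶  ISSS  (L4)  txn=BusRd  M[L4]=80
step 13: P1: load  L3  ⟶  ISIS  (L3)  txn=BusRd  M[L3]=0
step 14: P3: load  L0  ⟶  SIIS  (L0)  txn=BusRd+Flush  M[L0]=4
step 15: P1: load  L0  ⟶  SSIS  (L0)  txn=BusRd  M[L0]=4

state = I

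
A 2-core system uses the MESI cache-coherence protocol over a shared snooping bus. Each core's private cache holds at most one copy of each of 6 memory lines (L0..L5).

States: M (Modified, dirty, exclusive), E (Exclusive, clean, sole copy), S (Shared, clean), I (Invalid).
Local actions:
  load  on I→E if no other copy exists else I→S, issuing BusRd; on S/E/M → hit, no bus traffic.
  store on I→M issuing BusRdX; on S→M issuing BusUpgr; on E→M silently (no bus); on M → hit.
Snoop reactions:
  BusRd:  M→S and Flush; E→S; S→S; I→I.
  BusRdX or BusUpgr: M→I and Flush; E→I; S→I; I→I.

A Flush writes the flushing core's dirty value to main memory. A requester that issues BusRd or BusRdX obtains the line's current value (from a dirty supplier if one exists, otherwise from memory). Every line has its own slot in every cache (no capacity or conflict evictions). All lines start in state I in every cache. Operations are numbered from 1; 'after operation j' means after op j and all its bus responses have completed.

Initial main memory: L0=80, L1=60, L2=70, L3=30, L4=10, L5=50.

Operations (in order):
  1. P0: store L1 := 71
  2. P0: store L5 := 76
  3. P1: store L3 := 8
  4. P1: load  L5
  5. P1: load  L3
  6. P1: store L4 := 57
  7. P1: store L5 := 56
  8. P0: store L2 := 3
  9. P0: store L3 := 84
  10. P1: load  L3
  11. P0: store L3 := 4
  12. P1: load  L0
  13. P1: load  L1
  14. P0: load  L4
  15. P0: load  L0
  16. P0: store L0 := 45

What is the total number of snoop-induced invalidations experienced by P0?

invalidations = 1

step 1: P0: store L1 := 71  ⟶  MI  (L1)  txn=BusRdX  M[L1]=60
step 2: P0: store L5 := 76  ⟶  MI  (L5)  txn=BusRdX  M[L5]=50
step 3: P1: store L3 := 8  ⟶  IM  (L3)  txn=BusRdX  M[L3]=30
step 4: P1: load  L5  ⟶  SS  (L5)  txn=BusRd+Flush  M[L5]=76
step 5: P1: load  L3  ⟶  IM  (L3)  txn=∅  M[L3]=30
step 6: P1: store L4 := 57  ⟶  IM  (L4)  txn=BusRdX  M[L4]=10
step 7: P1: store L5 := 56  ⟶  IM  (L5)  txn=BusUpgr  M[L5]=76
step 8: P0: store L2 := 3  ⟶  MI  (L2)  txn=BusRdX  M[L2]=70
step 9: P0: store L3 := 84  ⟶  MI  (L3)  txn=BusRdX+Flush  M[L3]=8
step 10: P1: load  L3  ⟶  SS  (L3)  txn=BusRd+Flush  M[L3]=84
step 11: P0: store L3 := 4  ⟶  MI  (L3)  txn=BusUpgr  M[L3]=84
step 12: P1: load  L0  ⟶  IE  (L0)  txn=BusRd  M[L0]=80
step 13: P1: load  L1  ⟶  SS  (L1)  txn=BusRd+Flush  M[L1]=71
step 14: P0: load  L4  ⟶  SS  (L4)  txn=BusRd+Flush  M[L4]=57
step 15: P0: load  L0  ⟶  SS  (L0)  txn=BusRd  M[L0]=80
step 16: P0: store L0 := 45  ⟶  MI  (L0)  txn=BusUpgr  M[L0]=80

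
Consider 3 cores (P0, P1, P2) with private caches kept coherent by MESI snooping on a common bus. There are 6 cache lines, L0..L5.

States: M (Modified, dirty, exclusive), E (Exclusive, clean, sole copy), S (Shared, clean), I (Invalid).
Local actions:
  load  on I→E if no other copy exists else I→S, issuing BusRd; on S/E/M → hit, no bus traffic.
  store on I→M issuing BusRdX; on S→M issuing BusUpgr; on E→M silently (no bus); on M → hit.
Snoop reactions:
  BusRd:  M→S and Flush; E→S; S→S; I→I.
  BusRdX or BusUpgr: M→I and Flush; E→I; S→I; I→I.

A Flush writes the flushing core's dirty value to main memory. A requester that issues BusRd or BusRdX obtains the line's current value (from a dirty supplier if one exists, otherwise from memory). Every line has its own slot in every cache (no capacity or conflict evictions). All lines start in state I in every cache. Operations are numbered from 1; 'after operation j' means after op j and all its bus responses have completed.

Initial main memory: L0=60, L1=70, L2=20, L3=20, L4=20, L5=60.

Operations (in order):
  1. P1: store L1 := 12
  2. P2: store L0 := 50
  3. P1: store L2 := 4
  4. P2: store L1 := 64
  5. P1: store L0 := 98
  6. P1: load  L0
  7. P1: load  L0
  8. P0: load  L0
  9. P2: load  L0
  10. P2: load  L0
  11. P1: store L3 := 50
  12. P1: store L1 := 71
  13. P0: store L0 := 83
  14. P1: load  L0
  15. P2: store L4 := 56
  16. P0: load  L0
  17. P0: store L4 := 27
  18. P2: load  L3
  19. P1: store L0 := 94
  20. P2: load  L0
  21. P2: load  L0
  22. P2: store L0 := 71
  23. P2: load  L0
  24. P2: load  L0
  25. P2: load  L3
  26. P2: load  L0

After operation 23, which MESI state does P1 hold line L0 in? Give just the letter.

[1] P1: store L1 := 12 | P0:I, P1:M(12), P2:I | bus: BusRdX
[2] P2: store L0 := 50 | P0:I, P1:I, P2:M(50) | bus: BusRdX
[3] P1: store L2 := 4 | P0:I, P1:M(4), P2:I | bus: BusRdX
[4] P2: store L1 := 64 | P0:I, P1:I, P2:M(64) | bus: BusRdX,Flush
[5] P1: store L0 := 98 | P0:I, P1:M(98), P2:I | bus: BusRdX,Flush
[6] P1: load  L0 | P0:I, P1:M(98), P2:I | bus: none
[7] P1: load  L0 | P0:I, P1:M(98), P2:I | bus: none
[8] P0: load  L0 | P0:S(98), P1:S(98), P2:I | bus: BusRd,Flush
[9] P2: load  L0 | P0:S(98), P1:S(98), P2:S(98) | bus: BusRd
[10] P2: load  L0 | P0:S(98), P1:S(98), P2:S(98) | bus: none
[11] P1: store L3 := 50 | P0:I, P1:M(50), P2:I | bus: BusRdX
[12] P1: store L1 := 71 | P0:I, P1:M(71), P2:I | bus: BusRdX,Flush
[13] P0: store L0 := 83 | P0:M(83), P1:I, P2:I | bus: BusUpgr
[14] P1: load  L0 | P0:S(83), P1:S(83), P2:I | bus: BusRd,Flush
[15] P2: store L4 := 56 | P0:I, P1:I, P2:M(56) | bus: BusRdX
[16] P0: load  L0 | P0:S(83), P1:S(83), P2:I | bus: none
[17] P0: store L4 := 27 | P0:M(27), P1:I, P2:I | bus: BusRdX,Flush
[18] P2: load  L3 | P0:I, P1:S(50), P2:S(50) | bus: BusRd,Flush
[19] P1: store L0 := 94 | P0:I, P1:M(94), P2:I | bus: BusUpgr
[20] P2: load  L0 | P0:I, P1:S(94), P2:S(94) | bus: BusRd,Flush
[21] P2: load  L0 | P0:I, P1:S(94), P2:S(94) | bus: none
[22] P2: store L0 := 71 | P0:I, P1:I, P2:M(71) | bus: BusUpgr
[23] P2: load  L0 | P0:I, P1:I, P2:M(71) | bus: none
[24] P2: load  L0 | P0:I, P1:I, P2:M(71) | bus: none
[25] P2: load  L3 | P0:I, P1:S(50), P2:S(50) | bus: none
[26] P2: load  L0 | P0:I, P1:I, P2:M(71) | bus: none

state = I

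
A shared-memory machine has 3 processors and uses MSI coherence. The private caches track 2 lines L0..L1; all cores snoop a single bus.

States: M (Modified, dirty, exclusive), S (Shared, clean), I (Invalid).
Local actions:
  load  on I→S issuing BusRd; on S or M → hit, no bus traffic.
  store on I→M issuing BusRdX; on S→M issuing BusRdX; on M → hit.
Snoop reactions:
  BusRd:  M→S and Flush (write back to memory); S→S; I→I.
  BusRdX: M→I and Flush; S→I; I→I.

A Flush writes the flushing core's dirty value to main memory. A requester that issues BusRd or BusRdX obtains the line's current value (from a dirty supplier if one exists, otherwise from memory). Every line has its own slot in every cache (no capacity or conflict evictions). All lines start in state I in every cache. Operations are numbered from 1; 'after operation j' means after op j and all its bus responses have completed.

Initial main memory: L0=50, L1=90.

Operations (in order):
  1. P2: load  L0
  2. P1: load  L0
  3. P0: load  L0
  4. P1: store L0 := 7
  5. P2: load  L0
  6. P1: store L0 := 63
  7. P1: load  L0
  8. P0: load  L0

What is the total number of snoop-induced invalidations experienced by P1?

1. P2: load  L0  bus=[BusRd]  L0: P0=I P1=I P2=S  mem[L0]=50
2. P1: load  L0  bus=[BusRd]  L0: P0=I P1=S P2=S  mem[L0]=50
3. P0: load  L0  bus=[BusRd]  L0: P0=S P1=S P2=S  mem[L0]=50
4. P1: store L0 := 7  bus=[BusRdX]  L0: P0=I P1=M P2=I  mem[L0]=50
5. P2: load  L0  bus=[BusRd,Flush]  L0: P0=I P1=S P2=S  mem[L0]=7
6. P1: store L0 := 63  bus=[BusRdX]  L0: P0=I P1=M P2=I  mem[L0]=7
7. P1: load  L0  bus=[-]  L0: P0=I P1=M P2=I  mem[L0]=7
8. P0: load  L0  bus=[BusRd,Flush]  L0: P0=S P1=S P2=I  mem[L0]=63

invalidations = 0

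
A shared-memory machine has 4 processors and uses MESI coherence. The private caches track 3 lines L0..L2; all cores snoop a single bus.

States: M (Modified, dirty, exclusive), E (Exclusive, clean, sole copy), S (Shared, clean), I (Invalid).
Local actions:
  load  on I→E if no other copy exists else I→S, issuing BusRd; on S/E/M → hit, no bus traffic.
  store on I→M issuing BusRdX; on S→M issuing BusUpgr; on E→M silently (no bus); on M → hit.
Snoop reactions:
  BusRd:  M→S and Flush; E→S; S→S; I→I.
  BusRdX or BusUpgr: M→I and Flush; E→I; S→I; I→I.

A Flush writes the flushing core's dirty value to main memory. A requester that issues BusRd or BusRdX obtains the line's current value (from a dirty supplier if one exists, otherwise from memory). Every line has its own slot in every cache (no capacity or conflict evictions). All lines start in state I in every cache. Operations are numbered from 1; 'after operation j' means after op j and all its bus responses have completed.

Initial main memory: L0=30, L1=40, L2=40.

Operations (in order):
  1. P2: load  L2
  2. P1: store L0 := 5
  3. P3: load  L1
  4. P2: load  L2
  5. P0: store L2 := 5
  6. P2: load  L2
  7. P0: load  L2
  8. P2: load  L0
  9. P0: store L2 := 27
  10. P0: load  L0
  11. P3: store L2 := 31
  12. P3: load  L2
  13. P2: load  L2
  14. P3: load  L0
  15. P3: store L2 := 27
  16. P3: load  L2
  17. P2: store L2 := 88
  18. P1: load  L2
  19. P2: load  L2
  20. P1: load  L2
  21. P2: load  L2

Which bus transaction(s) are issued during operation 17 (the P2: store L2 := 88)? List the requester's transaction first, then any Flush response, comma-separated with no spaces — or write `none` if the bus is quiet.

bus = BusRdX,Flush

step 1: P2: load  L2  ⟶  IIEI  (L2)  txn=BusRd  M[L2]=40
step 2: P1: store L0 := 5  ⟶  IMII  (L0)  txn=BusRdX  M[L0]=30
step 3: P3: load  L1  ⟶  IIIE  (L1)  txn=BusRd  M[L1]=40
step 4: P2: load  L2  ⟶  IIEI  (L2)  txn=∅  M[L2]=40
step 5: P0: store L2 := 5  ⟶  MIII  (L2)  txn=BusRdX  M[L2]=40
step 6: P2: load  L2  ⟶  SISI  (L2)  txn=BusRd+Flush  M[L2]=5
step 7: P0: load  L2  ⟶  SISI  (L2)  txn=∅  M[L2]=5
step 8: P2: load  L0  ⟶  ISSI  (L0)  txn=BusRd+Flush  M[L0]=5
step 9: P0: store L2 := 27  ⟶  MIII  (L2)  txn=BusUpgr  M[L2]=5
step 10: P0: load  L0  ⟶  SSSI  (L0)  txn=BusRd  M[L0]=5
step 11: P3: store L2 := 31  ⟶  IIIM  (L2)  txn=BusRdX+Flush  M[L2]=27
step 12: P3: load  L2  ⟶  IIIM  (L2)  txn=∅  M[L2]=27
step 13: P2: load  L2  ⟶  IISS  (L2)  txn=BusRd+Flush  M[L2]=31
step 14: P3: load  L0  ⟶  SSSS  (L0)  txn=BusRd  M[L0]=5
step 15: P3: store L2 := 27  ⟶  IIIM  (L2)  txn=BusUpgr  M[L2]=31
step 16: P3: load  L2  ⟶  IIIM  (L2)  txn=∅  M[L2]=31
step 17: P2: store L2 := 88  ⟶  IIMI  (L2)  txn=BusRdX+Flush  M[L2]=27
step 18: P1: load  L2  ⟶  ISSI  (L2)  txn=BusRd+Flush  M[L2]=88
step 19: P2: load  L2  ⟶  ISSI  (L2)  txn=∅  M[L2]=88
step 20: P1: load  L2  ⟶  ISSI  (L2)  txn=∅  M[L2]=88
step 21: P2: load  L2  ⟶  ISSI  (L2)  txn=∅  M[L2]=88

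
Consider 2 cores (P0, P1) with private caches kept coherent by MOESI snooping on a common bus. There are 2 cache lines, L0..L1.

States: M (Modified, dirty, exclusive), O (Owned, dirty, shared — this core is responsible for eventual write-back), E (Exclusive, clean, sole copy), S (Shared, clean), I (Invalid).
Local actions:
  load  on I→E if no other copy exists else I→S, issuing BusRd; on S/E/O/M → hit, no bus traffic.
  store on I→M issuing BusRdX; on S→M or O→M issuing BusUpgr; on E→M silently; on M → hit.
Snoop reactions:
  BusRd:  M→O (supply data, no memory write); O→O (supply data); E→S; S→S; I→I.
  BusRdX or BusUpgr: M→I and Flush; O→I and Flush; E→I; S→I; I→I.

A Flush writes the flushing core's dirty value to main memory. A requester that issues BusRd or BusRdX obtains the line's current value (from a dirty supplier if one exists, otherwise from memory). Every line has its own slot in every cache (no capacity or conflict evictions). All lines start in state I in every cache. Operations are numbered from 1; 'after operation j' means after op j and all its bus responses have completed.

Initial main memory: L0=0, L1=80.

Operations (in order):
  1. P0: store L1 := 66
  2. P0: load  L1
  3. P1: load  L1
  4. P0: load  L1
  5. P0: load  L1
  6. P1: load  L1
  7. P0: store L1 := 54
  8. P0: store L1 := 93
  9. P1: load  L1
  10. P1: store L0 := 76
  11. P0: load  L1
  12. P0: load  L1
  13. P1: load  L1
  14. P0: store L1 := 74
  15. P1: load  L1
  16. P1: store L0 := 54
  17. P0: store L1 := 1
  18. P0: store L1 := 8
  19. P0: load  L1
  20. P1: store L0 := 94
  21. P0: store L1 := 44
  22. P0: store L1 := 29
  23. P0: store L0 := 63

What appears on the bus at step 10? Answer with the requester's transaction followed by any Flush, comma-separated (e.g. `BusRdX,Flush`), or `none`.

bus = BusRdX

  op1 P0: store L1 := 66 → M/I on L1; bus BusRdX; mem=80
  op2 P0: load  L1 → M/I on L1; bus (none); mem=80
  op3 P1: load  L1 → O/S on L1; bus BusRd; mem=80
  op4 P0: load  L1 → O/S on L1; bus (none); mem=80
  op5 P0: load  L1 → O/S on L1; bus (none); mem=80
  op6 P1: load  L1 → O/S on L1; bus (none); mem=80
  op7 P0: store L1 := 54 → M/I on L1; bus BusUpgr; mem=80
  op8 P0: store L1 := 93 → M/I on L1; bus (none); mem=80
  op9 P1: load  L1 → O/S on L1; bus BusRd; mem=80
  op10 P1: store L0 := 76 → I/M on L0; bus BusRdX; mem=0
  op11 P0: load  L1 → O/S on L1; bus (none); mem=80
  op12 P0: load  L1 → O/S on L1; bus (none); mem=80
  op13 P1: load  L1 → O/S on L1; bus (none); mem=80
  op14 P0: store L1 := 74 → M/I on L1; bus BusUpgr; mem=80
  op15 P1: load  L1 → O/S on L1; bus BusRd; mem=80
  op16 P1: store L0 := 54 → I/M on L0; bus (none); mem=0
  op17 P0: store L1 := 1 → M/I on L1; bus BusUpgr; mem=80
  op18 P0: store L1 := 8 → M/I on L1; bus (none); mem=80
  op19 P0: load  L1 → M/I on L1; bus (none); mem=80
  op20 P1: store L0 := 94 → I/M on L0; bus (none); mem=0
  op21 P0: store L1 := 44 → M/I on L1; bus (none); mem=80
  op22 P0: store L1 := 29 → M/I on L1; bus (none); mem=80
  op23 P0: store L0 := 63 → M/I on L0; bus BusRdX Flush; mem=94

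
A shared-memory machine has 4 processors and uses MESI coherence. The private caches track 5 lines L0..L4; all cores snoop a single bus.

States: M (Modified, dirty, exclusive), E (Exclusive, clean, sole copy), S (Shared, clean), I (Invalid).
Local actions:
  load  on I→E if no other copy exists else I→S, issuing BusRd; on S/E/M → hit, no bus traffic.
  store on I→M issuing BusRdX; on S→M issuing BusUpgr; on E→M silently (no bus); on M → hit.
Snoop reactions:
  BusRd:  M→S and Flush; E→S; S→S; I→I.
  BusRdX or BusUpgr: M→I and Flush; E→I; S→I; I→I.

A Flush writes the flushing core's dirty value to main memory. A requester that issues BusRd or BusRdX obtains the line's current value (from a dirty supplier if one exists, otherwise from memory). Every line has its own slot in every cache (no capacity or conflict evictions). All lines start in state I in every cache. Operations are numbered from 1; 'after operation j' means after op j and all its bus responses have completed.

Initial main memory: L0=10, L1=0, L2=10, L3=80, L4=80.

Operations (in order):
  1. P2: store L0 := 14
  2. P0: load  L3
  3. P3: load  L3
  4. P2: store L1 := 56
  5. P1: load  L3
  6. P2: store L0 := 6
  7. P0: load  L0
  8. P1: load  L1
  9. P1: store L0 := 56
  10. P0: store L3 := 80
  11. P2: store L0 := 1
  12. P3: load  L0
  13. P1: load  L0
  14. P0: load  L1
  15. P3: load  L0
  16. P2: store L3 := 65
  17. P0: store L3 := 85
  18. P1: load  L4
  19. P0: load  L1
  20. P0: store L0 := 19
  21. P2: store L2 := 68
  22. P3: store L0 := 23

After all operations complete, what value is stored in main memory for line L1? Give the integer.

memory[L1] = 56

[1] P2: store L0 := 14 | P0:I, P1:I, P2:M(14), P3:I | bus: BusRdX
[2] P0: load  L3 | P0:E(80), P1:I, P2:I, P3:I | bus: BusRd
[3] P3: load  L3 | P0:S(80), P1:I, P2:I, P3:S(80) | bus: BusRd
[4] P2: store L1 := 56 | P0:I, P1:I, P2:M(56), P3:I | bus: BusRdX
[5] P1: load  L3 | P0:S(80), P1:S(80), P2:I, P3:S(80) | bus: BusRd
[6] P2: store L0 := 6 | P0:I, P1:I, P2:M(6), P3:I | bus: none
[7] P0: load  L0 | P0:S(6), P1:I, P2:S(6), P3:I | bus: BusRd,Flush
[8] P1: load  L1 | P0:I, P1:S(56), P2:S(56), P3:I | bus: BusRd,Flush
[9] P1: store L0 := 56 | P0:I, P1:M(56), P2:I, P3:I | bus: BusRdX
[10] P0: store L3 := 80 | P0:M(80), P1:I, P2:I, P3:I | bus: BusUpgr
[11] P2: store L0 := 1 | P0:I, P1:I, P2:M(1), P3:I | bus: BusRdX,Flush
[12] P3: load  L0 | P0:I, P1:I, P2:S(1), P3:S(1) | bus: BusRd,Flush
[13] P1: load  L0 | P0:I, P1:S(1), P2:S(1), P3:S(1) | bus: BusRd
[14] P0: load  L1 | P0:S(56), P1:S(56), P2:S(56), P3:I | bus: BusRd
[15] P3: load  L0 | P0:I, P1:S(1), P2:S(1), P3:S(1) | bus: none
[16] P2: store L3 := 65 | P0:I, P1:I, P2:M(65), P3:I | bus: BusRdX,Flush
[17] P0: store L3 := 85 | P0:M(85), P1:I, P2:I, P3:I | bus: BusRdX,Flush
[18] P1: load  L4 | P0:I, P1:E(80), P2:I, P3:I | bus: BusRd
[19] P0: load  L1 | P0:S(56), P1:S(56), P2:S(56), P3:I | bus: none
[20] P0: store L0 := 19 | P0:M(19), P1:I, P2:I, P3:I | bus: BusRdX
[21] P2: store L2 := 68 | P0:I, P1:I, P2:M(68), P3:I | bus: BusRdX
[22] P3: store L0 := 23 | P0:I, P1:I, P2:I, P3:M(23) | bus: BusRdX,Flush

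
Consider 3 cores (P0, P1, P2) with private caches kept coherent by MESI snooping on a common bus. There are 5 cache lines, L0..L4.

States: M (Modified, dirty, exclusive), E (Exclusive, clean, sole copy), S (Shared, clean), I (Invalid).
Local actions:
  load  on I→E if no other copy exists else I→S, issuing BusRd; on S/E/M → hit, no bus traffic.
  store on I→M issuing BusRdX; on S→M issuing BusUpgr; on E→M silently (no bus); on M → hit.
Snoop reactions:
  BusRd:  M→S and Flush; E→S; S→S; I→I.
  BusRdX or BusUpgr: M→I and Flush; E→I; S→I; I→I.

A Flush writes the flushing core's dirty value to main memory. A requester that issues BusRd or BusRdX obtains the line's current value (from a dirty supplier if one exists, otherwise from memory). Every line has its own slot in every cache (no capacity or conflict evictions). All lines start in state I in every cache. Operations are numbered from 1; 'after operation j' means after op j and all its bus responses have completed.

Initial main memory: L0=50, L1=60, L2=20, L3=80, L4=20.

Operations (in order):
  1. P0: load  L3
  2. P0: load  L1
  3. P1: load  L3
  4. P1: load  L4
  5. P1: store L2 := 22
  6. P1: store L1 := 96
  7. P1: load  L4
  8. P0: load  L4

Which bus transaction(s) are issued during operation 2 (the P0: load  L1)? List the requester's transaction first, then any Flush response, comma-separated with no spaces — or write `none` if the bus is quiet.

bus = BusRd

  op1 P0: load  L3 → E/I/I on L3; bus BusRd; mem=80
  op2 P0: load  L1 → E/I/I on L1; bus BusRd; mem=60
  op3 P1: load  L3 → S/S/I on L3; bus BusRd; mem=80
  op4 P1: load  L4 → I/E/I on L4; bus BusRd; mem=20
  op5 P1: store L2 := 22 → I/M/I on L2; bus BusRdX; mem=20
  op6 P1: store L1 := 96 → I/M/I on L1; bus BusRdX; mem=60
  op7 P1: load  L4 → I/E/I on L4; bus (none); mem=20
  op8 P0: load  L4 → S/S/I on L4; bus BusRd; mem=20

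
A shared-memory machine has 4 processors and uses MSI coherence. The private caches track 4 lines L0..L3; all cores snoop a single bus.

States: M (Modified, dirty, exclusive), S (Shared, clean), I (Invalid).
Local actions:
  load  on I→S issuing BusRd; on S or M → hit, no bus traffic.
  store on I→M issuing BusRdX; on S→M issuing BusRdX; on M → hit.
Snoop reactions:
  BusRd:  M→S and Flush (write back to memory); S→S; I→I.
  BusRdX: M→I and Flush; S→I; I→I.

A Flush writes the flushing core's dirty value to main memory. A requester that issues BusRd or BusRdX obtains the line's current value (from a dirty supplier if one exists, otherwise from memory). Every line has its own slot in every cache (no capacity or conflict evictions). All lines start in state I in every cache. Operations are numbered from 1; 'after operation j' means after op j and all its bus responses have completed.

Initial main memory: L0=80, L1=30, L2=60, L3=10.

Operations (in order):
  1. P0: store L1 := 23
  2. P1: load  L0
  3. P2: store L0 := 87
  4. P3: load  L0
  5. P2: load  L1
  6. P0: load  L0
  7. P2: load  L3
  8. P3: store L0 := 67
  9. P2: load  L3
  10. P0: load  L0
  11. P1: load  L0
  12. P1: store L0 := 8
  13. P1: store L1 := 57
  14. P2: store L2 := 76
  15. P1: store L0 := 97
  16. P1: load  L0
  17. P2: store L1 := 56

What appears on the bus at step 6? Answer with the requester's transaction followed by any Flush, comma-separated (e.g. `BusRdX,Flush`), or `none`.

bus = BusRd

1. P0: store L1 := 23  bus=[BusRdX]  L1: P0=M P1=I P2=I P3=I  mem[L1]=30
2. P1: load  L0  bus=[BusRd]  L0: P0=I P1=S P2=I P3=I  mem[L0]=80
3. P2: store L0 := 87  bus=[BusRdX]  L0: P0=I P1=I P2=M P3=I  mem[L0]=80
4. P3: load  L0  bus=[BusRd,Flush]  L0: P0=I P1=I P2=S P3=S  mem[L0]=87
5. P2: load  L1  bus=[BusRd,Flush]  L1: P0=S P1=I P2=S P3=I  mem[L1]=23
6. P0: load  L0  bus=[BusRd]  L0: P0=S P1=I P2=S P3=S  mem[L0]=87
7. P2: load  L3  bus=[BusRd]  L3: P0=I P1=I P2=S P3=I  mem[L3]=10
8. P3: store L0 := 67  bus=[BusRdX]  L0: P0=I P1=I P2=I P3=M  mem[L0]=87
9. P2: load  L3  bus=[-]  L3: P0=I P1=I P2=S P3=I  mem[L3]=10
10. P0: load  L0  bus=[BusRd,Flush]  L0: P0=S P1=I P2=I P3=S  mem[L0]=67
11. P1: load  L0  bus=[BusRd]  L0: P0=S P1=S P2=I P3=S  mem[L0]=67
12. P1: store L0 := 8  bus=[BusRdX]  L0: P0=I P1=M P2=I P3=I  mem[L0]=67
13. P1: store L1 := 57  bus=[BusRdX]  L1: P0=I P1=M P2=I P3=I  mem[L1]=23
14. P2: store L2 := 76  bus=[BusRdX]  L2: P0=I P1=I P2=M P3=I  mem[L2]=60
15. P1: store L0 := 97  bus=[-]  L0: P0=I P1=M P2=I P3=I  mem[L0]=67
16. P1: load  L0  bus=[-]  L0: P0=I P1=M P2=I P3=I  mem[L0]=67
17. P2: store L1 := 56  bus=[BusRdX,Flush]  L1: P0=I P1=I P2=M P3=I  mem[L1]=57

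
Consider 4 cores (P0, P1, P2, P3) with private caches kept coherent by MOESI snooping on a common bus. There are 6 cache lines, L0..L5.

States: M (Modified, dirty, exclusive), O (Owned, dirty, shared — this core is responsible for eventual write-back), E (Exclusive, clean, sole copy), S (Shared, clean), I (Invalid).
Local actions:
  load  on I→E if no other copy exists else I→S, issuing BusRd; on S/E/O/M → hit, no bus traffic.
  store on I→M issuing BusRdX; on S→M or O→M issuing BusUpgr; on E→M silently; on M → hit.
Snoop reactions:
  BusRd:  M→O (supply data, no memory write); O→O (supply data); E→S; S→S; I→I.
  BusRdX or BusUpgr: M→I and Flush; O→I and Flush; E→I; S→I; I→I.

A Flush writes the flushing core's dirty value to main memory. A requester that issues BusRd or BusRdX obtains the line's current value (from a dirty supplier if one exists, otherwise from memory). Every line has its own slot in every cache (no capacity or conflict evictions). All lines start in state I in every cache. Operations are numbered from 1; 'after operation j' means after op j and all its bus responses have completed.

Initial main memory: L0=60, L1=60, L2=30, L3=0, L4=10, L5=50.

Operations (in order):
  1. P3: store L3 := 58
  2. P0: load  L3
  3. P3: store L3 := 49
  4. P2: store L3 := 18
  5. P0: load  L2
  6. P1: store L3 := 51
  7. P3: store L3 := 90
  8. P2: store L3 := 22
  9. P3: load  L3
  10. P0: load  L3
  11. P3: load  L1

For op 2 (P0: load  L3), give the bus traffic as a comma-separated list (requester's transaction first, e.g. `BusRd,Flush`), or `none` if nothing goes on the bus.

bus = BusRd

1. P3: store L3 := 58  bus=[BusRdX]  L3: P0=I P1=I P2=I P3=M  mem[L3]=0
2. P0: load  L3  bus=[BusRd]  L3: P0=S P1=I P2=I P3=O  mem[L3]=0
3. P3: store L3 := 49  bus=[BusUpgr]  L3: P0=I P1=I P2=I P3=M  mem[L3]=0
4. P2: store L3 := 18  bus=[BusRdX,Flush]  L3: P0=I P1=I P2=M P3=I  mem[L3]=49
5. P0: load  L2  bus=[BusRd]  L2: P0=E P1=I P2=I P3=I  mem[L2]=30
6. P1: store L3 := 51  bus=[BusRdX,Flush]  L3: P0=I P1=M P2=I P3=I  mem[L3]=18
7. P3: store L3 := 90  bus=[BusRdX,Flush]  L3: P0=I P1=I P2=I P3=M  mem[L3]=51
8. P2: store L3 := 22  bus=[BusRdX,Flush]  L3: P0=I P1=I P2=M P3=I  mem[L3]=90
9. P3: load  L3  bus=[BusRd]  L3: P0=I P1=I P2=O P3=S  mem[L3]=90
10. P0: load  L3  bus=[BusRd]  L3: P0=S P1=I P2=O P3=S  mem[L3]=90
11. P3: load  L1  bus=[BusRd]  L1: P0=I P1=I P2=I P3=E  mem[L1]=60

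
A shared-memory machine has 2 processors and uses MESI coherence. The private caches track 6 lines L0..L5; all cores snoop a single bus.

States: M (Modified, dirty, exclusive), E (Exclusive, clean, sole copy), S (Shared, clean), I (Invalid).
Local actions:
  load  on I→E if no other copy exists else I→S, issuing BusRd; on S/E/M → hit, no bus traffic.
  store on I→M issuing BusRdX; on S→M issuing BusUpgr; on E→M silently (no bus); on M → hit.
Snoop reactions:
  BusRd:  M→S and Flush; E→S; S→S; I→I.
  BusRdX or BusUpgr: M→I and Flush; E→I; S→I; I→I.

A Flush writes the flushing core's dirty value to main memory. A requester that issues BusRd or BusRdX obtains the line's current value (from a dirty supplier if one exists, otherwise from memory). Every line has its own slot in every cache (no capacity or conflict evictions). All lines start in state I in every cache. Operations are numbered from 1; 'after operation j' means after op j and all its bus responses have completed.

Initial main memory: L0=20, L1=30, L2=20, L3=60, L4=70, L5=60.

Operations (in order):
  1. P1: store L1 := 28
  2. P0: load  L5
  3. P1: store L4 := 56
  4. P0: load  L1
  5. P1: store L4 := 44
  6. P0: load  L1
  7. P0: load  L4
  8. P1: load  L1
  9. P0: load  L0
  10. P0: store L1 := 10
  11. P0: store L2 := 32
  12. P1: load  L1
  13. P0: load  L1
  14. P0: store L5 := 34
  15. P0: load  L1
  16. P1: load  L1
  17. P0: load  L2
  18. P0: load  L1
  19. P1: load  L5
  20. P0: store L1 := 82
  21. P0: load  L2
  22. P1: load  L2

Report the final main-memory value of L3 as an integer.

memory[L3] = 60

step 1: P1: store L1 := 28  ⟶  IM  (L1)  txn=BusRdX  M[L1]=30
step 2: P0: load  L5  ⟶  EI  (L5)  txn=BusRd  M[L5]=60
step 3: P1: store L4 := 56  ⟶  IM  (L4)  txn=BusRdX  M[L4]=70
step 4: P0: load  L1  ⟶  SS  (L1)  txn=BusRd+Flush  M[L1]=28
step 5: P1: store L4 := 44  ⟶  IM  (L4)  txn=∅  M[L4]=70
step 6: P0: load  L1  ⟶  SS  (L1)  txn=∅  M[L1]=28
step 7: P0: load  L4  ⟶  SS  (L4)  txn=BusRd+Flush  M[L4]=44
step 8: P1: load  L1  ⟶  SS  (L1)  txn=∅  M[L1]=28
step 9: P0: load  L0  ⟶  EI  (L0)  txn=BusRd  M[L0]=20
step 10: P0: store L1 := 10  ⟶  MI  (L1)  txn=BusUpgr  M[L1]=28
step 11: P0: store L2 := 32  ⟶  MI  (L2)  txn=BusRdX  M[L2]=20
step 12: P1: load  L1  ⟶  SS  (L1)  txn=BusRd+Flush  M[L1]=10
step 13: P0: load  L1  ⟶  SS  (L1)  txn=∅  M[L1]=10
step 14: P0: store L5 := 34  ⟶  MI  (L5)  txn=∅  M[L5]=60
step 15: P0: load  L1  ⟶  SS  (L1)  txn=∅  M[L1]=10
step 16: P1: load  L1  ⟶  SS  (L1)  txn=∅  M[L1]=10
step 17: P0: load  L2  ⟶  MI  (L2)  txn=∅  M[L2]=20
step 18: P0: load  L1  ⟶  SS  (L1)  txn=∅  M[L1]=10
step 19: P1: load  L5  ⟶  SS  (L5)  txn=BusRd+Flush  M[L5]=34
step 20: P0: store L1 := 82  ⟶  MI  (L1)  txn=BusUpgr  M[L1]=10
step 21: P0: load  L2  ⟶  MI  (L2)  txn=∅  M[L2]=20
step 22: P1: load  L2  ⟶  SS  (L2)  txn=BusRd+Flush  M[L2]=32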